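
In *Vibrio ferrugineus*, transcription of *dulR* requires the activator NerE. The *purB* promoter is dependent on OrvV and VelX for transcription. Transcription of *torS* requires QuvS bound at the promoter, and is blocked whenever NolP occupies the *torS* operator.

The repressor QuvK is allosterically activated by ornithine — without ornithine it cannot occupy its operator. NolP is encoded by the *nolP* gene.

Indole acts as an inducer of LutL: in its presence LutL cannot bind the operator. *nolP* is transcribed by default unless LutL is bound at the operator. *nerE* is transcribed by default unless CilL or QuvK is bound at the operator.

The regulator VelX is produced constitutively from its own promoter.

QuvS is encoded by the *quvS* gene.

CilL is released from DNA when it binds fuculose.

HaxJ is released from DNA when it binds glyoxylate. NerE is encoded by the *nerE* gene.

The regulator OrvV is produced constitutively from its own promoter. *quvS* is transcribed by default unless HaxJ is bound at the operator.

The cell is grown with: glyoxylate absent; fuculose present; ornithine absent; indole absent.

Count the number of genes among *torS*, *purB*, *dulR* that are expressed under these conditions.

Glyoxylate is absent, so HaxJ is active.
With repressor HaxJ bound, *quvS* is not transcribed.
So QuvS is not produced.
Indole is absent, so LutL is active.
With repressor LutL bound, *nolP* is not transcribed.
So NolP is not produced.
Required activator QuvS is absent, so *torS* is not transcribed.
→ *torS* is OFF.
OrvV is produced constitutively and is active.
VelX is produced constitutively and is active.
No repressor is bound and OrvV and VelX are active, so *purB* is transcribed.
→ *purB* is ON.
Fuculose is present, so CilL is inactive.
Ornithine is absent, so QuvK is inactive.
With no repressor bound, *nerE* is transcribed.
So NerE is produced and active.
No repressor is bound and NerE is active, so *dulR* is transcribed.
→ *dulR* is ON.
2 of the 3 genes are transcribed.

2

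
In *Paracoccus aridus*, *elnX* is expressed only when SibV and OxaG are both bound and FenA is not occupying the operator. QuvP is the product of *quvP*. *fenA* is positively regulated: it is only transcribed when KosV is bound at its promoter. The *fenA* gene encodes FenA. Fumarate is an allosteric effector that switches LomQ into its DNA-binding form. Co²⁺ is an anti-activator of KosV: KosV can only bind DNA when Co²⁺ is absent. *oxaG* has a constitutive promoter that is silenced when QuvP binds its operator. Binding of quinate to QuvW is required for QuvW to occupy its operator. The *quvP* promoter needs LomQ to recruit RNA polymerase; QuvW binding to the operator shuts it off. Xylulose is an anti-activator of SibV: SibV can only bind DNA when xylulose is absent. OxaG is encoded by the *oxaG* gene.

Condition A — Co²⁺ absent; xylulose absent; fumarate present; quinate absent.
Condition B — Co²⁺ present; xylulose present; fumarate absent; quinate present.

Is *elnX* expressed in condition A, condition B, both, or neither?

neither

Condition A:
Co²⁺ is absent, so KosV is active.
No repressor is bound and KosV is active, so *fenA* is transcribed.
So FenA is produced and active.
Xylulose is absent, so SibV is active.
Fumarate is present, so LomQ is active.
Quinate is absent, so QuvW is inactive.
No repressor is bound and LomQ is active, so *quvP* is transcribed.
So QuvP is produced and active.
With repressor QuvP bound, *oxaG* is not transcribed.
So OxaG is not produced.
With repressor FenA bound, *elnX* is not transcribed.
→ *elnX* is OFF in A.
Condition B:
Co²⁺ is present, so KosV is inactive.
Required activator KosV is absent, so *fenA* is not transcribed.
So FenA is not produced.
Xylulose is present, so SibV is inactive.
Fumarate is absent, so LomQ is inactive.
Quinate is present, so QuvW is active.
With repressor QuvW bound, *quvP* is not transcribed.
So QuvP is not produced.
With no repressor bound, *oxaG* is transcribed.
So OxaG is produced and active.
Required activator SibV is absent, so *elnX* is not transcribed.
→ *elnX* is OFF in B.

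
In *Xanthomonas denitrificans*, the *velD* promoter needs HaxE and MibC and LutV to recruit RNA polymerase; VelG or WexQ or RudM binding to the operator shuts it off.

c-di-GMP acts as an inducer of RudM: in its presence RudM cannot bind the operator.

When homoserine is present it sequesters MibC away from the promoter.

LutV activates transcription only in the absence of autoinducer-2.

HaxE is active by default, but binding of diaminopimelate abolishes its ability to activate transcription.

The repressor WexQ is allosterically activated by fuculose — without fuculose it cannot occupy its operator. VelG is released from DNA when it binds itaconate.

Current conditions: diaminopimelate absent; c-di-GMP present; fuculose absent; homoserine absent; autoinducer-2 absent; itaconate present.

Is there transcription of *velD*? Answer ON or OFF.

ON

Itaconate is present, so VelG is inactive.
Diaminopimelate is absent, so HaxE is active.
Fuculose is absent, so WexQ is inactive.
Homoserine is absent, so MibC is active.
c-di-GMP is present, so RudM is inactive.
Autoinducer-2 is absent, so LutV is active.
No repressor is bound and HaxE and MibC and LutV are active, so *velD* is transcribed.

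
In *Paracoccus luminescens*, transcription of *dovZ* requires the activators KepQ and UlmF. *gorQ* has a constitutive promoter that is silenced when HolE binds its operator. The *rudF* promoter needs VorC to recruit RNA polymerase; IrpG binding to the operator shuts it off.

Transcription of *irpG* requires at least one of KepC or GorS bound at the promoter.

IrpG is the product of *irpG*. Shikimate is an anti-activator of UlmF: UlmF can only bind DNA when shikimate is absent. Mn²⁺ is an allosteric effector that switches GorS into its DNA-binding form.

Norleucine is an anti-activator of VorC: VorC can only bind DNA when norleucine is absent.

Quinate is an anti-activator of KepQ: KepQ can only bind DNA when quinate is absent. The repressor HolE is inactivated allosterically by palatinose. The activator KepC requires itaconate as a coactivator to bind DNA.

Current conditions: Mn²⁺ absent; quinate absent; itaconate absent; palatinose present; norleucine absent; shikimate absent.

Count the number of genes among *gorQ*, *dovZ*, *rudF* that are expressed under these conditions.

3

Palatinose is present, so HolE is inactive.
With no repressor bound, *gorQ* is transcribed.
→ *gorQ* is ON.
Quinate is absent, so KepQ is active.
Shikimate is absent, so UlmF is active.
No repressor is bound and KepQ and UlmF are active, so *dovZ* is transcribed.
→ *dovZ* is ON.
Itaconate is absent, so KepC is inactive.
Mn²⁺ is absent, so GorS is inactive.
No activator is available at the *irpG* promoter, so *irpG* is not transcribed.
So IrpG is not produced.
Norleucine is absent, so VorC is active.
No repressor is bound and VorC is active, so *rudF* is transcribed.
→ *rudF* is ON.
3 of the 3 genes are transcribed.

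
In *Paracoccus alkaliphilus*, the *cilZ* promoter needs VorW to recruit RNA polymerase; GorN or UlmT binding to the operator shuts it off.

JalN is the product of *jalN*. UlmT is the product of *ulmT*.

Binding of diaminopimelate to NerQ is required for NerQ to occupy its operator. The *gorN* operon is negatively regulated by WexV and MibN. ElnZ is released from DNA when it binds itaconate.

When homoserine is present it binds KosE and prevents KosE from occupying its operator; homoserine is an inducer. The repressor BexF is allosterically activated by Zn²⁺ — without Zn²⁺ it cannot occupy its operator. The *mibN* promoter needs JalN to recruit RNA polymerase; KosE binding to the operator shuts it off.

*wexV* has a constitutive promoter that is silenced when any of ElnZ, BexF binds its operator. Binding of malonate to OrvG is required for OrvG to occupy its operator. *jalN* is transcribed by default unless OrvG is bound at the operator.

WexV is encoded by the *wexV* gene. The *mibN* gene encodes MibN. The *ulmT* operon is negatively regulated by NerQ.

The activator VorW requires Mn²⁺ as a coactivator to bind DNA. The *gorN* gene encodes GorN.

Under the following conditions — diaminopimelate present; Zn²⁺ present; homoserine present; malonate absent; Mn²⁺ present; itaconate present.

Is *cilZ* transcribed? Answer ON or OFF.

ON

Itaconate is present, so ElnZ is inactive.
Zn²⁺ is present, so BexF is active.
With repressor BexF bound, *wexV* is not transcribed.
So WexV is not produced.
Malonate is absent, so OrvG is inactive.
With no repressor bound, *jalN* is transcribed.
So JalN is produced and active.
Homoserine is present, so KosE is inactive.
No repressor is bound and JalN is active, so *mibN* is transcribed.
So MibN is produced and active.
With repressor MibN bound, *gorN* is not transcribed.
So GorN is not produced.
Mn²⁺ is present, so VorW is active.
Diaminopimelate is present, so NerQ is active.
With repressor NerQ bound, *ulmT* is not transcribed.
So UlmT is not produced.
No repressor is bound and VorW is active, so *cilZ* is transcribed.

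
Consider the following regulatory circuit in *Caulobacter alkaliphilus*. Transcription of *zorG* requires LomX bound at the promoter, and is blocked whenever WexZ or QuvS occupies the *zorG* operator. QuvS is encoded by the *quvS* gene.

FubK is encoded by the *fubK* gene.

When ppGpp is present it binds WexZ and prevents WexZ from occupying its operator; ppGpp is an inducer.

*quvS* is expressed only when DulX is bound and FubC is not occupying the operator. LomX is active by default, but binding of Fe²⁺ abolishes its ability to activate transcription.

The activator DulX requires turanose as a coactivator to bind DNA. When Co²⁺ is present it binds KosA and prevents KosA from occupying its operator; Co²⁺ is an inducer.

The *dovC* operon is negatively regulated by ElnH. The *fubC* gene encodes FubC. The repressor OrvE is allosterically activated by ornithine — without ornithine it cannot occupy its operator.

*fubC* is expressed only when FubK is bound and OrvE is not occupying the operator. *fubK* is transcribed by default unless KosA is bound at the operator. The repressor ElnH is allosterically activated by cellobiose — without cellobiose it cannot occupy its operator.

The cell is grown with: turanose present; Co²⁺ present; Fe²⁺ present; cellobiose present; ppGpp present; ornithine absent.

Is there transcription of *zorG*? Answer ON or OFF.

OFF

ppGpp is present, so WexZ is inactive.
Fe²⁺ is present, so LomX is inactive.
Co²⁺ is present, so KosA is inactive.
With no repressor bound, *fubK* is transcribed.
So FubK is produced and active.
Ornithine is absent, so OrvE is inactive.
No repressor is bound and FubK is active, so *fubC* is transcribed.
So FubC is produced and active.
Turanose is present, so DulX is active.
With repressor FubC bound, *quvS* is not transcribed.
So QuvS is not produced.
Required activator LomX is absent, so *zorG* is not transcribed.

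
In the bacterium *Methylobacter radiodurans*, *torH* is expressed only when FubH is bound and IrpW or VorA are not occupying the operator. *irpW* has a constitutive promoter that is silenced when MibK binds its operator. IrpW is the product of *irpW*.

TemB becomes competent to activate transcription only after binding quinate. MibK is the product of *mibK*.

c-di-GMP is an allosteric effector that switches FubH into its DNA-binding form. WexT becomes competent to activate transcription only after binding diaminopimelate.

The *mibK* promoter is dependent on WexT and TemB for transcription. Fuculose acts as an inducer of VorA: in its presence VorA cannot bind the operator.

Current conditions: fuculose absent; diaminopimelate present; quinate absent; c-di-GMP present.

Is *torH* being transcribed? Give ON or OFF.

OFF

c-di-GMP is present, so FubH is active.
Diaminopimelate is present, so WexT is active.
Quinate is absent, so TemB is inactive.
Required activator TemB is absent, so *mibK* is not transcribed.
So MibK is not produced.
With no repressor bound, *irpW* is transcribed.
So IrpW is produced and active.
Fuculose is absent, so VorA is active.
With repressor IrpW bound, *torH* is not transcribed.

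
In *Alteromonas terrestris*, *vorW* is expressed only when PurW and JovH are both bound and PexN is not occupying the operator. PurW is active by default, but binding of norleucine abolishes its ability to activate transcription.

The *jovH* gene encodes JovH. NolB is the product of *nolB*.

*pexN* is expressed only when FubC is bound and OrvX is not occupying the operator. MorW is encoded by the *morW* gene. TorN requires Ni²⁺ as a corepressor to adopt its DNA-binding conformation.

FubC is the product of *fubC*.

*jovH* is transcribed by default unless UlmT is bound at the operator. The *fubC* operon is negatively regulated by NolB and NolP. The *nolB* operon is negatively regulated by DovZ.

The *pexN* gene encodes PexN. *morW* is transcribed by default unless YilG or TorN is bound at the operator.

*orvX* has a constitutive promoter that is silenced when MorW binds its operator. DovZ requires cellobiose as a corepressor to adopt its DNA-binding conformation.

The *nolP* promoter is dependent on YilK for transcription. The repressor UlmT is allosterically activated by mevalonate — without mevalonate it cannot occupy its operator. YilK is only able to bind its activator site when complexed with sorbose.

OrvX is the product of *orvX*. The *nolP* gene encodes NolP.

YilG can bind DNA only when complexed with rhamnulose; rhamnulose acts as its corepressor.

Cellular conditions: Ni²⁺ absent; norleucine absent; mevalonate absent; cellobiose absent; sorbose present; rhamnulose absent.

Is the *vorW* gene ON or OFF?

ON

Norleucine is absent, so PurW is active.
Rhamnulose is absent, so YilG is inactive.
Ni²⁺ is absent, so TorN is inactive.
With no repressor bound, *morW* is transcribed.
So MorW is produced and active.
With repressor MorW bound, *orvX* is not transcribed.
So OrvX is not produced.
Cellobiose is absent, so DovZ is inactive.
With no repressor bound, *nolB* is transcribed.
So NolB is produced and active.
Sorbose is present, so YilK is active.
No repressor is bound and YilK is active, so *nolP* is transcribed.
So NolP is produced and active.
With repressor NolB bound, *fubC* is not transcribed.
So FubC is not produced.
Required activator FubC is absent, so *pexN* is not transcribed.
So PexN is not produced.
Mevalonate is absent, so UlmT is inactive.
With no repressor bound, *jovH* is transcribed.
So JovH is produced and active.
No repressor is bound and PurW and JovH are active, so *vorW* is transcribed.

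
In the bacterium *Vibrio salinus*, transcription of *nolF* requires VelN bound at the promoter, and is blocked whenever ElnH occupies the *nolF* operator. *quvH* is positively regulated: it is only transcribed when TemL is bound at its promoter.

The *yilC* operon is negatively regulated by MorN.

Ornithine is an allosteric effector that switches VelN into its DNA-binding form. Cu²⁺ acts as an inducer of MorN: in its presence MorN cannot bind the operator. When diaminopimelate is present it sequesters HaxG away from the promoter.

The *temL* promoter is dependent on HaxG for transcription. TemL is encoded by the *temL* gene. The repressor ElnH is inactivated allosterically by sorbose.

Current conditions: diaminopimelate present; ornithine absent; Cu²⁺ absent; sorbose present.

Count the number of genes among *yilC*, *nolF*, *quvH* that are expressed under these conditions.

Cu²⁺ is absent, so MorN is active.
With repressor MorN bound, *yilC* is not transcribed.
→ *yilC* is OFF.
Ornithine is absent, so VelN is inactive.
Sorbose is present, so ElnH is inactive.
Required activator VelN is absent, so *nolF* is not transcribed.
→ *nolF* is OFF.
Diaminopimelate is present, so HaxG is inactive.
Required activator HaxG is absent, so *temL* is not transcribed.
So TemL is not produced.
Required activator TemL is absent, so *quvH* is not transcribed.
→ *quvH* is OFF.
0 of the 3 genes are transcribed.

0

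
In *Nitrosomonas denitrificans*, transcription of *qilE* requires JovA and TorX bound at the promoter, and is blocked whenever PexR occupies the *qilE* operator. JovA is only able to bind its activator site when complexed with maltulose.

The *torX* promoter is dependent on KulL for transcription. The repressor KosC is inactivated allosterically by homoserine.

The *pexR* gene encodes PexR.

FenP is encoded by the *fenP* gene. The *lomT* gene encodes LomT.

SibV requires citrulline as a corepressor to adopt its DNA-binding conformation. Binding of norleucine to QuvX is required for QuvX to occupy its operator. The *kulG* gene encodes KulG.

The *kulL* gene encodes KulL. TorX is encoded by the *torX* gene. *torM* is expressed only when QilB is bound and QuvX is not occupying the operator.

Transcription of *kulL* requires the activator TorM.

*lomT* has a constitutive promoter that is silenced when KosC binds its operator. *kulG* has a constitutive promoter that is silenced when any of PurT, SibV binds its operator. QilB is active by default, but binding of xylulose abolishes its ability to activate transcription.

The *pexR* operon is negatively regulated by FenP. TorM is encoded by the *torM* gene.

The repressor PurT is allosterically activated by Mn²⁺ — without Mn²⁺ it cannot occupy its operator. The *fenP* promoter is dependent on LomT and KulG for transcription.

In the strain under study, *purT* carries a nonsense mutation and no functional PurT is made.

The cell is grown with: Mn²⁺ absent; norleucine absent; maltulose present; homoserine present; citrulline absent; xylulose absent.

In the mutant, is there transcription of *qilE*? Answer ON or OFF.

ON

Maltulose is present, so JovA is active.
Homoserine is present, so KosC is inactive.
With no repressor bound, *lomT* is transcribed.
So LomT is produced and active.
PurT is non-functional in this strain, so it has no effect.
Citrulline is absent, so SibV is inactive.
With no repressor bound, *kulG* is transcribed.
So KulG is produced and active.
No repressor is bound and LomT and KulG are active, so *fenP* is transcribed.
So FenP is produced and active.
With repressor FenP bound, *pexR* is not transcribed.
So PexR is not produced.
Norleucine is absent, so QuvX is inactive.
Xylulose is absent, so QilB is active.
No repressor is bound and QilB is active, so *torM* is transcribed.
So TorM is produced and active.
No repressor is bound and TorM is active, so *kulL* is transcribed.
So KulL is produced and active.
No repressor is bound and KulL is active, so *torX* is transcribed.
So TorX is produced and active.
No repressor is bound and JovA and TorX are active, so *qilE* is transcribed.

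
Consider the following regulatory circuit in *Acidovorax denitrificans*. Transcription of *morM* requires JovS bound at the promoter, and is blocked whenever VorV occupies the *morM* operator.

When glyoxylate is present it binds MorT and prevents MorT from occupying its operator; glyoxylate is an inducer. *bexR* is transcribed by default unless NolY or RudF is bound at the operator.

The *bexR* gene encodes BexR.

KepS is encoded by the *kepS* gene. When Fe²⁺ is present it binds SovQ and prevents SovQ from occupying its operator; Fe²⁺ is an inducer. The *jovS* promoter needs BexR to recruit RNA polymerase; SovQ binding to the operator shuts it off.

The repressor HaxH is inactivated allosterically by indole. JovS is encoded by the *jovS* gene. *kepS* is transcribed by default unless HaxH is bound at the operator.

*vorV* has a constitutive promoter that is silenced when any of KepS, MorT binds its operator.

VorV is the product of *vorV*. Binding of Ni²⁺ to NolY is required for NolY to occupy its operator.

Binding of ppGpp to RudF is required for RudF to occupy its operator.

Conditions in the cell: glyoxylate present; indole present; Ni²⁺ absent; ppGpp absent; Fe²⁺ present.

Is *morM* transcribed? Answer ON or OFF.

ON

Fe²⁺ is present, so SovQ is inactive.
Ni²⁺ is absent, so NolY is inactive.
ppGpp is absent, so RudF is inactive.
With no repressor bound, *bexR* is transcribed.
So BexR is produced and active.
No repressor is bound and BexR is active, so *jovS* is transcribed.
So JovS is produced and active.
Indole is present, so HaxH is inactive.
With no repressor bound, *kepS* is transcribed.
So KepS is produced and active.
Glyoxylate is present, so MorT is inactive.
With repressor KepS bound, *vorV* is not transcribed.
So VorV is not produced.
No repressor is bound and JovS is active, so *morM* is transcribed.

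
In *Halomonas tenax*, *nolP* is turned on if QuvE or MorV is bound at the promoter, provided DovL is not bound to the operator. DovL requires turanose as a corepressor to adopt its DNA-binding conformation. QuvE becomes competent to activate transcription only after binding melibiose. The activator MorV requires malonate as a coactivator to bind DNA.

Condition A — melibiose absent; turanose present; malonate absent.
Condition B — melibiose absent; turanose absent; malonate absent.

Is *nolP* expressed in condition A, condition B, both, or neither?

Condition A:
Melibiose is absent, so QuvE is inactive.
Turanose is present, so DovL is active.
Malonate is absent, so MorV is inactive.
With repressor DovL bound, *nolP* is not transcribed.
→ *nolP* is OFF in A.
Condition B:
Melibiose is absent, so QuvE is inactive.
Turanose is absent, so DovL is inactive.
Malonate is absent, so MorV is inactive.
No activator is available at the *nolP* promoter, so *nolP* is not transcribed.
→ *nolP* is OFF in B.

neither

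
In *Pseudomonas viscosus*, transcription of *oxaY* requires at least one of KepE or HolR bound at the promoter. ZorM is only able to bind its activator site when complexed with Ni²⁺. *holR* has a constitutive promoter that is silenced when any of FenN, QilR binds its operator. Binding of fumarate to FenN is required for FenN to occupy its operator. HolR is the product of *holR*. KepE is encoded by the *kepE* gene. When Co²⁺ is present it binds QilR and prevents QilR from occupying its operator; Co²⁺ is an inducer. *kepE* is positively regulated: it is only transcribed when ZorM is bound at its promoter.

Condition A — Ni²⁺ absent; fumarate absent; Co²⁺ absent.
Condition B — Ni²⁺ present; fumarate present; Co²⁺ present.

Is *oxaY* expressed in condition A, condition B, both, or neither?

Condition A:
Ni²⁺ is absent, so ZorM is inactive.
Required activator ZorM is absent, so *kepE* is not transcribed.
So KepE is not produced.
Fumarate is absent, so FenN is inactive.
Co²⁺ is absent, so QilR is active.
With repressor QilR bound, *holR* is not transcribed.
So HolR is not produced.
No activator is available at the *oxaY* promoter, so *oxaY* is not transcribed.
→ *oxaY* is OFF in A.
Condition B:
Ni²⁺ is present, so ZorM is active.
No repressor is bound and ZorM is active, so *kepE* is transcribed.
So KepE is produced and active.
Fumarate is present, so FenN is active.
Co²⁺ is present, so QilR is inactive.
With repressor FenN bound, *holR* is not transcribed.
So HolR is not produced.
Activator KepE is present, so *oxaY* is transcribed.
→ *oxaY* is ON in B.

B only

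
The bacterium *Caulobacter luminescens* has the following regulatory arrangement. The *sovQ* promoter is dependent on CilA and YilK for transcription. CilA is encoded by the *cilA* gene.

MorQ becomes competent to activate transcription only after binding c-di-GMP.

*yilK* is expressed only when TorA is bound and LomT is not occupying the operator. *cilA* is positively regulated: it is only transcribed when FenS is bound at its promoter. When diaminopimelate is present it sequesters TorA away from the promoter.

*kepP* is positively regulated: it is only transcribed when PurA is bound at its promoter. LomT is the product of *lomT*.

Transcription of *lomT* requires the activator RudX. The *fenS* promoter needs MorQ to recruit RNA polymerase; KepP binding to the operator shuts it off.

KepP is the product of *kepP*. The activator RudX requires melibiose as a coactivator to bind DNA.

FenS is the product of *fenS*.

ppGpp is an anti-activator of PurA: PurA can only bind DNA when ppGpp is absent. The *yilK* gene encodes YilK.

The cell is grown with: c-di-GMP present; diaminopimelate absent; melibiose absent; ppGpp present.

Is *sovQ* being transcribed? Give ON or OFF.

ppGpp is present, so PurA is inactive.
Required activator PurA is absent, so *kepP* is not transcribed.
So KepP is not produced.
c-di-GMP is present, so MorQ is active.
No repressor is bound and MorQ is active, so *fenS* is transcribed.
So FenS is produced and active.
No repressor is bound and FenS is active, so *cilA* is transcribed.
So CilA is produced and active.
Diaminopimelate is absent, so TorA is active.
Melibiose is absent, so RudX is inactive.
Required activator RudX is absent, so *lomT* is not transcribed.
So LomT is not produced.
No repressor is bound and TorA is active, so *yilK* is transcribed.
So YilK is produced and active.
No repressor is bound and CilA and YilK are active, so *sovQ* is transcribed.

ON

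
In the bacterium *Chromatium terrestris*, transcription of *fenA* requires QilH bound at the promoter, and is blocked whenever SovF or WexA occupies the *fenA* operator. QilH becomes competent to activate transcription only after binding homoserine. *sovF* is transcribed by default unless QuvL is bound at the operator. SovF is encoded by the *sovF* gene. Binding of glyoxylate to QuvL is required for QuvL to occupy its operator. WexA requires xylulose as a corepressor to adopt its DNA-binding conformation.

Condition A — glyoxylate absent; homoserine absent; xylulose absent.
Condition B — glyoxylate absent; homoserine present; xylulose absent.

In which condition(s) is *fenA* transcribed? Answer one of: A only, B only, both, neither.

neither

Condition A:
Glyoxylate is absent, so QuvL is inactive.
With no repressor bound, *sovF* is transcribed.
So SovF is produced and active.
Homoserine is absent, so QilH is inactive.
Xylulose is absent, so WexA is inactive.
With repressor SovF bound, *fenA* is not transcribed.
→ *fenA* is OFF in A.
Condition B:
Glyoxylate is absent, so QuvL is inactive.
With no repressor bound, *sovF* is transcribed.
So SovF is produced and active.
Homoserine is present, so QilH is active.
Xylulose is absent, so WexA is inactive.
With repressor SovF bound, *fenA* is not transcribed.
→ *fenA* is OFF in B.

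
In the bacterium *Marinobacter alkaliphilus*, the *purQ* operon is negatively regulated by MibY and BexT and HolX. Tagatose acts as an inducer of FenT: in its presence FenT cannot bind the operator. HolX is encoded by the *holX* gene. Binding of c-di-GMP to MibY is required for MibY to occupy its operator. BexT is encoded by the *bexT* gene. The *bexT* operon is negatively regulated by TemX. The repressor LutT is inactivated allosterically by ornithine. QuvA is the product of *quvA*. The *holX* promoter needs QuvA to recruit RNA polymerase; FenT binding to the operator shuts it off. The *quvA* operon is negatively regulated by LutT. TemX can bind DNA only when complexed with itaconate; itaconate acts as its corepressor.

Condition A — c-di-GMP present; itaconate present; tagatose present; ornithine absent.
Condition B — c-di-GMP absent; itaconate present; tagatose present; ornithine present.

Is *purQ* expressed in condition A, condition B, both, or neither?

Condition A:
c-di-GMP is present, so MibY is active.
Itaconate is present, so TemX is active.
With repressor TemX bound, *bexT* is not transcribed.
So BexT is not produced.
Tagatose is present, so FenT is inactive.
Ornithine is absent, so LutT is active.
With repressor LutT bound, *quvA* is not transcribed.
So QuvA is not produced.
Required activator QuvA is absent, so *holX* is not transcribed.
So HolX is not produced.
With repressor MibY bound, *purQ* is not transcribed.
→ *purQ* is OFF in A.
Condition B:
c-di-GMP is absent, so MibY is inactive.
Itaconate is present, so TemX is active.
With repressor TemX bound, *bexT* is not transcribed.
So BexT is not produced.
Tagatose is present, so FenT is inactive.
Ornithine is present, so LutT is inactive.
With no repressor bound, *quvA* is transcribed.
So QuvA is produced and active.
No repressor is bound and QuvA is active, so *holX* is transcribed.
So HolX is produced and active.
With repressor HolX bound, *purQ* is not transcribed.
→ *purQ* is OFF in B.

neither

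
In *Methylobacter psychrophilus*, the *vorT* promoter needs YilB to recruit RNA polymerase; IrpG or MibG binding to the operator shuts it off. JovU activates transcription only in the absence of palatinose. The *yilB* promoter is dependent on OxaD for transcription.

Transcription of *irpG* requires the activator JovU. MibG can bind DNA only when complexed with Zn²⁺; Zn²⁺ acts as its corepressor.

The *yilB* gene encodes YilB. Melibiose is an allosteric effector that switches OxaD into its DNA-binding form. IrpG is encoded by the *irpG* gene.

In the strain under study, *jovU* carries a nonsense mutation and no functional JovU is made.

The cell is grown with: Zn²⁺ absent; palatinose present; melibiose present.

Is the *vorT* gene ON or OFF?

JovU is non-functional in this strain, so it has no effect.
Required activator JovU is absent, so *irpG* is not transcribed.
So IrpG is not produced.
Melibiose is present, so OxaD is active.
No repressor is bound and OxaD is active, so *yilB* is transcribed.
So YilB is produced and active.
Zn²⁺ is absent, so MibG is inactive.
No repressor is bound and YilB is active, so *vorT* is transcribed.

ON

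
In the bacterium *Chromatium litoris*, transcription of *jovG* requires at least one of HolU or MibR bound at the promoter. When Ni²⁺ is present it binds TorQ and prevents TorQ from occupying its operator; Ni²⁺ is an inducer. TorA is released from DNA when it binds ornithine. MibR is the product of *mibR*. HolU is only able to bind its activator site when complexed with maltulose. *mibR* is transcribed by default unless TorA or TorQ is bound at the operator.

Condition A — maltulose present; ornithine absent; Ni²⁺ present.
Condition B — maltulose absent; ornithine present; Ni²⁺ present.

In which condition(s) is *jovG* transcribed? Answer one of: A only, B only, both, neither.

both

Condition A:
Maltulose is present, so HolU is active.
Ornithine is absent, so TorA is active.
Ni²⁺ is present, so TorQ is inactive.
With repressor TorA bound, *mibR* is not transcribed.
So MibR is not produced.
Activator HolU is present, so *jovG* is transcribed.
→ *jovG* is ON in A.
Condition B:
Maltulose is absent, so HolU is inactive.
Ornithine is present, so TorA is inactive.
Ni²⁺ is present, so TorQ is inactive.
With no repressor bound, *mibR* is transcribed.
So MibR is produced and active.
Activator MibR is present, so *jovG* is transcribed.
→ *jovG* is ON in B.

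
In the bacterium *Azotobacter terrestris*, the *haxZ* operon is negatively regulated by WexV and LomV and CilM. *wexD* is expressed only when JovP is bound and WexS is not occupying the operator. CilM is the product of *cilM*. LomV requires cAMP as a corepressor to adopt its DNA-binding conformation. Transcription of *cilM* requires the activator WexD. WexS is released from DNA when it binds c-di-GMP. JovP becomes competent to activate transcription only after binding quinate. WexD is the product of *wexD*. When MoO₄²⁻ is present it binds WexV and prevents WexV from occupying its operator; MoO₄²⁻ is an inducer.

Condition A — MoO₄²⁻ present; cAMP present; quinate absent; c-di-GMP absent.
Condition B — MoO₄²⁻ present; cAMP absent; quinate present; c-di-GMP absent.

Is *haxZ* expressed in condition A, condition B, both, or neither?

Condition A:
MoO₄²⁻ is present, so WexV is inactive.
cAMP is present, so LomV is active.
Quinate is absent, so JovP is inactive.
c-di-GMP is absent, so WexS is active.
With repressor WexS bound, *wexD* is not transcribed.
So WexD is not produced.
Required activator WexD is absent, so *cilM* is not transcribed.
So CilM is not produced.
With repressor LomV bound, *haxZ* is not transcribed.
→ *haxZ* is OFF in A.
Condition B:
MoO₄²⁻ is present, so WexV is inactive.
cAMP is absent, so LomV is inactive.
Quinate is present, so JovP is active.
c-di-GMP is absent, so WexS is active.
With repressor WexS bound, *wexD* is not transcribed.
So WexD is not produced.
Required activator WexD is absent, so *cilM* is not transcribed.
So CilM is not produced.
With no repressor bound, *haxZ* is transcribed.
→ *haxZ* is ON in B.

B only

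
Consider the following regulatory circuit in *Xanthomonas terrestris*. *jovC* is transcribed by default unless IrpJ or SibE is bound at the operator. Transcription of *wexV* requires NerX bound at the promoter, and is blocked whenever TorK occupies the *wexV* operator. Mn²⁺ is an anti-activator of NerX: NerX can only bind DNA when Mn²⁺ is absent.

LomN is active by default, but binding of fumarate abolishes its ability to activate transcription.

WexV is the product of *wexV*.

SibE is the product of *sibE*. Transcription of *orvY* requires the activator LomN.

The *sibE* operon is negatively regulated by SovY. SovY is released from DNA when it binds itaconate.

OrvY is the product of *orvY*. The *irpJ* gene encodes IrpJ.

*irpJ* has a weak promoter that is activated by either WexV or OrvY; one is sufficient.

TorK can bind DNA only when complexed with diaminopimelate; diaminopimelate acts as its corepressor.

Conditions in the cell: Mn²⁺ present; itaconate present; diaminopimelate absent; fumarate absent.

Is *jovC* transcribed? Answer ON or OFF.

Diaminopimelate is absent, so TorK is inactive.
Mn²⁺ is present, so NerX is inactive.
Required activator NerX is absent, so *wexV* is not transcribed.
So WexV is not produced.
Fumarate is absent, so LomN is active.
No repressor is bound and LomN is active, so *orvY* is transcribed.
So OrvY is produced and active.
Activator OrvY is present, so *irpJ* is transcribed.
So IrpJ is produced and active.
Itaconate is present, so SovY is inactive.
With no repressor bound, *sibE* is transcribed.
So SibE is produced and active.
With repressor IrpJ bound, *jovC* is not transcribed.

OFF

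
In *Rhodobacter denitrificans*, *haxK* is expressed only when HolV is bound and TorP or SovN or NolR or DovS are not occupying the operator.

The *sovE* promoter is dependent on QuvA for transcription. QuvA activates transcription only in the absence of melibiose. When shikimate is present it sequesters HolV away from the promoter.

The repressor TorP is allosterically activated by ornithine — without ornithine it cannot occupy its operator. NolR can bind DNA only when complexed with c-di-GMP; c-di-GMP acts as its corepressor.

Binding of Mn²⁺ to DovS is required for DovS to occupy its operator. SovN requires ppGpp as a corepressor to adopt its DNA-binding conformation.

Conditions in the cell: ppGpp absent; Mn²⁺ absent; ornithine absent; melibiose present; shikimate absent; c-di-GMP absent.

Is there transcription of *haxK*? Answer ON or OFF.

ON

Ornithine is absent, so TorP is inactive.
ppGpp is absent, so SovN is inactive.
c-di-GMP is absent, so NolR is inactive.
Shikimate is absent, so HolV is active.
Mn²⁺ is absent, so DovS is inactive.
No repressor is bound and HolV is active, so *haxK* is transcribed.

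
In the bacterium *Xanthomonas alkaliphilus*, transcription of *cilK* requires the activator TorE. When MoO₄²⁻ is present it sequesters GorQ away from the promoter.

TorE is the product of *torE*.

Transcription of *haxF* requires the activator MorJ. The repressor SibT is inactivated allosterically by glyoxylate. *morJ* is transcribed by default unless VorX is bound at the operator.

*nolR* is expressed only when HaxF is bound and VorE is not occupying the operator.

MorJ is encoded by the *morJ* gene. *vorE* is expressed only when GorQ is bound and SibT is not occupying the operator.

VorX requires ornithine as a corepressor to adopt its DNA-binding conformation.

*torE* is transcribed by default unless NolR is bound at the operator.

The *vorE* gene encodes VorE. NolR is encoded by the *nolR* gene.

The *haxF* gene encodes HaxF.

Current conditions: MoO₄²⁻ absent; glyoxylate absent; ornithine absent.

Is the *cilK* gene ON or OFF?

Ornithine is absent, so VorX is inactive.
With no repressor bound, *morJ* is transcribed.
So MorJ is produced and active.
No repressor is bound and MorJ is active, so *haxF* is transcribed.
So HaxF is produced and active.
MoO₄²⁻ is absent, so GorQ is active.
Glyoxylate is absent, so SibT is active.
With repressor SibT bound, *vorE* is not transcribed.
So VorE is not produced.
No repressor is bound and HaxF is active, so *nolR* is transcribed.
So NolR is produced and active.
With repressor NolR bound, *torE* is not transcribed.
So TorE is not produced.
Required activator TorE is absent, so *cilK* is not transcribed.

OFF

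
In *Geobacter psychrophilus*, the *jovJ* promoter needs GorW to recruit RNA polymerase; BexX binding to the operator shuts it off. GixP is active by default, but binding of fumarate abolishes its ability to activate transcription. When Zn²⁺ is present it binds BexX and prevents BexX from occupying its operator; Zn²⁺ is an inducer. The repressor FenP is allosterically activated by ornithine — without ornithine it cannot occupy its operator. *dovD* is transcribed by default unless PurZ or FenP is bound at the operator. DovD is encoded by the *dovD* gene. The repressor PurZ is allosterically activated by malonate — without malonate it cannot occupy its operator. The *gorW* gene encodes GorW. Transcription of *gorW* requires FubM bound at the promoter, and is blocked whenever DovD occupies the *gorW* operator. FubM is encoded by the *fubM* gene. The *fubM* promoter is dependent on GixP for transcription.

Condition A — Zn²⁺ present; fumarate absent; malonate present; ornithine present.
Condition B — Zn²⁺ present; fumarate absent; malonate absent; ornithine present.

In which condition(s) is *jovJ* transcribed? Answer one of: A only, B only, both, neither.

both

Condition A:
Zn²⁺ is present, so BexX is inactive.
Fumarate is absent, so GixP is active.
No repressor is bound and GixP is active, so *fubM* is transcribed.
So FubM is produced and active.
Malonate is present, so PurZ is active.
Ornithine is present, so FenP is active.
With repressor PurZ bound, *dovD* is not transcribed.
So DovD is not produced.
No repressor is bound and FubM is active, so *gorW* is transcribed.
So GorW is produced and active.
No repressor is bound and GorW is active, so *jovJ* is transcribed.
→ *jovJ* is ON in A.
Condition B:
Zn²⁺ is present, so BexX is inactive.
Fumarate is absent, so GixP is active.
No repressor is bound and GixP is active, so *fubM* is transcribed.
So FubM is produced and active.
Malonate is absent, so PurZ is inactive.
Ornithine is present, so FenP is active.
With repressor FenP bound, *dovD* is not transcribed.
So DovD is not produced.
No repressor is bound and FubM is active, so *gorW* is transcribed.
So GorW is produced and active.
No repressor is bound and GorW is active, so *jovJ* is transcribed.
→ *jovJ* is ON in B.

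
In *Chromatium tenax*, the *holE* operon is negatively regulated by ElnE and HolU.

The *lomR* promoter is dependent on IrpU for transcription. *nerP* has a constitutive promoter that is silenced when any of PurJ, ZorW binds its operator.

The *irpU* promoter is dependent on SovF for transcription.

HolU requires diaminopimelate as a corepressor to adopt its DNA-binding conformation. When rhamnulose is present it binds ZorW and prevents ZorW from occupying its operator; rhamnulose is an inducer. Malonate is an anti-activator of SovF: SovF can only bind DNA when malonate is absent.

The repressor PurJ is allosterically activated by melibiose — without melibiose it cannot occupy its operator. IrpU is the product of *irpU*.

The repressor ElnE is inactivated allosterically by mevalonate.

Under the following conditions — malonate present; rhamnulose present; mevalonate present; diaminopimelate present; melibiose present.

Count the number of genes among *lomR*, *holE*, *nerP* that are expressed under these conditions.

0

Malonate is present, so SovF is inactive.
Required activator SovF is absent, so *irpU* is not transcribed.
So IrpU is not produced.
Required activator IrpU is absent, so *lomR* is not transcribed.
→ *lomR* is OFF.
Mevalonate is present, so ElnE is inactive.
Diaminopimelate is present, so HolU is active.
With repressor HolU bound, *holE* is not transcribed.
→ *holE* is OFF.
Melibiose is present, so PurJ is active.
Rhamnulose is present, so ZorW is inactive.
With repressor PurJ bound, *nerP* is not transcribed.
→ *nerP* is OFF.
0 of the 3 genes are transcribed.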